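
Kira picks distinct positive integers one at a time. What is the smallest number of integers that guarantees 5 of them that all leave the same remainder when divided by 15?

The 15 residue classes mod 15 are the pigeonholes.
With 60 integers one could put 4 in each residue class and have no class reach 5.
The 61st integer pushes some class to 5, so 15·4 + 1 = 61.

61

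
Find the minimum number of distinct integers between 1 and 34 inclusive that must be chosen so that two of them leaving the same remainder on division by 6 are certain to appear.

The 6 residue classes mod 6 are the pigeonholes.
With 6 integers one could put 1 in each residue class and have no class reach 2.
The 7th integer pushes some class to 2, so 6·1 + 1 = 7.

7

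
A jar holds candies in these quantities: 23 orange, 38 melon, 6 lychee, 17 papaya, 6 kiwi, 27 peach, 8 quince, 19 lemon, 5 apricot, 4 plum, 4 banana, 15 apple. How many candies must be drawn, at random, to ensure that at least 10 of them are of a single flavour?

An adversary could hand out at most 9 candies per flavour (6 flavours run out sooner): 9 + 9 + 6 + 9 + 6 + 9 + 8 + 9 + 5 + 4 + 4 + 9 = 87 candies and still no flavour has 10.
Pigeonhole: one more candy lands in a flavour already at 9, so 88 draws are enough and 87 are not.

88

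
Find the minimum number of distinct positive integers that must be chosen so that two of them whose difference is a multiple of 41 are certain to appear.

42

Integers whose pairwise differences are multiples of 41 are exactly those sharing a remainder mod 41. The 41 residue classes mod 41 are the pigeonholes.
With 41 integers one could put 1 in each residue class and have no class reach 2.
The 42nd integer pushes some class to 2, so 41·1 + 1 = 42.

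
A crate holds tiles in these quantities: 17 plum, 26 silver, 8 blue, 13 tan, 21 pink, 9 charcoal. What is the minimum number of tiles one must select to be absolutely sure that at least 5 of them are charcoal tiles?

In the worst case for collecting charcoal tiles, every non-charcoal tile comes out first.
There are 17 + 26 + 8 + 13 + 21 = 85 non-charcoal tiles altogether.
After those, each further tile must be charcoal, so 85 + 5 = 90 draws guarantee 5 charcoal tiles.

90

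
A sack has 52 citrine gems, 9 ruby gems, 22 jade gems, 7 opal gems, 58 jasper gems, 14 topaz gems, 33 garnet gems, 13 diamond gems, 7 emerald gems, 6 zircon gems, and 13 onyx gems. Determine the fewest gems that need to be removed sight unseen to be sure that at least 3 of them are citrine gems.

In the worst case for collecting citrine gems, every non-citrine gem comes out first.
There are 9 + 22 + 7 + 58 + 14 + 33 + 13 + 7 + 6 + 13 = 182 non-citrine gems altogether.
After those, each further gem must be citrine, so 182 + 3 = 185 draws guarantee 3 citrine gems.

185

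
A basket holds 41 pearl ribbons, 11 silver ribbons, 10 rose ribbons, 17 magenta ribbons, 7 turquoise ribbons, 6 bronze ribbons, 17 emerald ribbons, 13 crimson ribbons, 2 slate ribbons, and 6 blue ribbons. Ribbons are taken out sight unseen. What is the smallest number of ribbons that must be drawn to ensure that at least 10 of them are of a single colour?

76

An adversary could hand out at most 9 ribbons per colour (4 colours run out sooner): 9 + 9 + 9 + 9 + 7 + 6 + 9 + 9 + 2 + 6 = 75 ribbons and still no colour has 10.
By pigeonhole, one more ribbon lands in a colour already at 9, so 76 draws are enough and 75 are not.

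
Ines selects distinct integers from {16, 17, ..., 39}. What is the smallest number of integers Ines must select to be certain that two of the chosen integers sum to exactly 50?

16

Two chosen integers sum to 50 exactly when both halves of some pair {x, 50−x} with 16 ≤ x ≤ 50−x ≤ 34 are chosen — 9 such pairs.
The remaining 6 elements (those with no distinct partner in range) can never complete a 50-sum, so the worst case takes all of them and one from each pair: 6 + 9 = 15.
By pigeonhole, the 16th integer has to be the second member of some pair, so 15 + 1 = 16.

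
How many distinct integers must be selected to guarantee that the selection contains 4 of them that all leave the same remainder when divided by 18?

Pigeonhole: the 18 residue classes mod 18 are the pigeonholes.
With 54 integers one could put 3 in each residue class and have no class reach 4.
The 55th integer pushes some class to 4, so 18·3 + 1 = 55.

55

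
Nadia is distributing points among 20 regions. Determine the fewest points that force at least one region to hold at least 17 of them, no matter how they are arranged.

With 320 points one could put exactly 16 in each of the 20 regions, and no region would reach 17.
One more point must land in a region that already has 16, giving it 17.
So 20 × 16 + 1 = 321 points are required.

321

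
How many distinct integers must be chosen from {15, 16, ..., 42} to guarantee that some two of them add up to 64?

19

A set avoiding the sum 64 can contain at most one of each pair {x, 64−x}, plus the 8 elements whose complement lies outside the range or equal to its own complement.
The integers 15, …, 32 (18 of them) are such a set: any two sum to at least 15+16 = 31 and at most 31+32 = 63 < 64.
By pigeonhole, any 19th integer completes one of the 10 pairs, so 19 choices force a sum of 64.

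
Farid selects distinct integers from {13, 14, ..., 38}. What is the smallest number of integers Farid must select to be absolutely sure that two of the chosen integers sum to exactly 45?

17

Two chosen integers sum to 45 exactly when both halves of some pair {x, 45−x} with 13 ≤ x ≤ 45−x ≤ 32 are chosen — 10 such pairs.
The remaining 6 elements (those with no distinct partner in range) can never complete a 45-sum, so the worst case takes all of them and one from each pair: 6 + 10 = 16.
The 17th integer has to be the second member of some pair, so 16 + 1 = 17.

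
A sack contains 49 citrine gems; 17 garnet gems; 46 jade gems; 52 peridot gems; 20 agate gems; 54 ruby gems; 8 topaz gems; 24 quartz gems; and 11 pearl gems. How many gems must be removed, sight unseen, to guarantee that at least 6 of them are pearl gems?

In the worst case for collecting pearl gems, every non-pearl gem comes out first.
There are 49 + 17 + 46 + 52 + 20 + 54 + 8 + 24 = 270 non-pearl gems altogether.
After those, each further gem must be pearl, so 270 + 6 = 276 draws guarantee 6 pearl gems.

276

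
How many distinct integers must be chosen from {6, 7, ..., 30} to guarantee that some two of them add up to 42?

Group the elements by complementary pair {x, 42−x}: {12,30}, {13,29}, {14,28}, …, giving 9 two-element pairs; the single value 21 (it cannot pair with itself since the integers are distinct); and 6 integers whose partner 42−x falls outside [6,30].
Pigeonhole: treating each of those 16 groups as a pigeonhole, one can pick one integer per group — 16 integers — with no two summing to 42.
The 17th integer lands in an occupied pair, forcing a sum of 42.

17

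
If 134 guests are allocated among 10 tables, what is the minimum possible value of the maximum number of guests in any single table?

The 10 tables are the holes and the 134 guests are the pigeons.
If every table held at most 13 guests, the total would be at most 10 × 13 = 130, which is less than 134.
So some table holds at least ⌈134/10⌉ = 14 guests.

14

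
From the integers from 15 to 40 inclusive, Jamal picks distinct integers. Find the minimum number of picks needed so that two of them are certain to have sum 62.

18

Two chosen integers sum to 62 exactly when both halves of some pair {x, 62−x} with 22 ≤ x ≤ 62−x ≤ 40 are chosen — 9 such pairs.
The remaining 8 elements (those with no distinct partner in range) can never complete a 62-sum, so the worst case takes all of them and one from each pair: 8 + 9 = 17.
The 18th integer has to be the second member of some pair, so 17 + 1 = 18.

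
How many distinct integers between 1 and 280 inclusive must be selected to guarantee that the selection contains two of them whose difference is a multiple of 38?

Integers whose pairwise differences are multiples of 38 are exactly those sharing a remainder mod 38. The 38 residue classes mod 38 are the pigeonholes.
With 38 integers one could put 1 in each residue class and have no class reach 2.
The 39th integer pushes some class to 2, so 38·1 + 1 = 39.

39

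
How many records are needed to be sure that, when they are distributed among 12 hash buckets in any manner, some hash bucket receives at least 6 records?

61

With 60 records one could put exactly 5 in each of the 12 hash buckets, and no hash bucket would reach 6.
One more record must land in a hash bucket that already has 5, giving it 6.
So 12 × 5 + 1 = 61 records are required.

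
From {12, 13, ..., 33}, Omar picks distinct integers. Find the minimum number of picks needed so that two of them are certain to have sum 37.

Group the elements by complementary pair {x, 37−x}: {12,25}, {13,24}, {14,23}, …, giving 7 two-element pairs and 8 integers whose partner 37−x falls outside [12,33].
Pigeonhole: treating each of those 15 groups as a pigeonhole, one can pick one integer per group — 15 integers — with no two summing to 37.
The 16th integer lands in an occupied pair, forcing a sum of 37.

16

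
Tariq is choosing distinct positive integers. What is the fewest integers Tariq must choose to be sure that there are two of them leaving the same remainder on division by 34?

35

Pigeonhole: the 34 residue classes mod 34 are the pigeonholes.
With 34 integers one could put 1 in each residue class and have no class reach 2.
The 35th integer pushes some class to 2, so 34·1 + 1 = 35.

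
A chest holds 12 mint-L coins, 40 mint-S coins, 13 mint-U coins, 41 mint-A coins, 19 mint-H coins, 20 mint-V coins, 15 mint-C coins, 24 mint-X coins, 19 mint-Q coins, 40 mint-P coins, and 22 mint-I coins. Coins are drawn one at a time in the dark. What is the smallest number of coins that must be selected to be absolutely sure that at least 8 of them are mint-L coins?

261

In the worst case for collecting mint-L coins, every non-mint-L coin comes out first.
There are 40 + 13 + 41 + 19 + 20 + 15 + 24 + 19 + 40 + 22 = 253 non-mint-L coins altogether.
After those, each further coin must be mint-L, so 253 + 8 = 261 draws guarantee 8 mint-L coins.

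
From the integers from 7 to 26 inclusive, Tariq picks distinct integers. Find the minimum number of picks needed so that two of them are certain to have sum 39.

14

Group the elements by complementary pair {x, 39−x}: {13,26}, {14,25}, {15,24}, …, giving 7 two-element pairs and 6 integers whose partner 39−x falls outside [7,26].
By pigeonhole, treating each of those 13 groups as a pigeonhole, one can pick one integer per group — 13 integers — with no two summing to 39.
The 14th integer lands in an occupied pair, forcing a sum of 39.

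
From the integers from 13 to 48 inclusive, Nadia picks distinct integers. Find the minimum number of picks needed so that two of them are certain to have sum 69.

23

Group the elements by complementary pair {x, 69−x}: {21,48}, {22,47}, {23,46}, …, giving 14 two-element pairs and 8 integers whose partner 69−x falls outside [13,48].
By pigeonhole, treating each of those 22 groups as a pigeonhole, one can pick one integer per group — 22 integers — with no two summing to 69.
The 23rd integer lands in an occupied pair, forcing a sum of 69.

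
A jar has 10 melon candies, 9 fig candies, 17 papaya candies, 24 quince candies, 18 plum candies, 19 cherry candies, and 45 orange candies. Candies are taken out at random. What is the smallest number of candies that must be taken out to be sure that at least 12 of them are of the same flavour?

By the pigeonhole principle, put each drawn candy into a box by flavour. The largest draw with every box below 12 takes min(count, 11) from each flavour; flavours with fewer than 11 contribute all they have.
Σ min(cᵢ, 11) = 10 + 9 + 11 + 11 + 11 + 11 + 11 = 74.
Draw number 74 + 1 = 75 must push one box to 12.

75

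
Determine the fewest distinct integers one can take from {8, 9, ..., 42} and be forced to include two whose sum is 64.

A set avoiding the sum 64 can contain at most one of each pair {x, 64−x}, plus the 15 elements whose complement lies outside the range or equal to its own complement.
The integers 8, …, 32 (25 of them) are such a set: any two sum to at least 8+9 = 17 and at most 31+32 = 63 < 64.
Any 26th integer completes one of the 10 pairs, so 26 choices force a sum of 64.

26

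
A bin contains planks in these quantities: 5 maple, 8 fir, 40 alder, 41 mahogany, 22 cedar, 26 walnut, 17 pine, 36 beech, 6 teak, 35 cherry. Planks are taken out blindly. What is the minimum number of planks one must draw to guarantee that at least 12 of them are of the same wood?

97

The 10 woods are the holes; the planks drawn are the pigeons.
To avoid 12 of any one wood, the worst case takes at most 11 of each wood, or every plank of a wood that has fewer than 11.
That gives 5 + 8 + 11 + 11 + 11 + 11 + 11 + 11 + 6 + 11 = 96 planks with no wood reaching 12.
The next plank forces some wood to 12, so 96 + 1 = 97.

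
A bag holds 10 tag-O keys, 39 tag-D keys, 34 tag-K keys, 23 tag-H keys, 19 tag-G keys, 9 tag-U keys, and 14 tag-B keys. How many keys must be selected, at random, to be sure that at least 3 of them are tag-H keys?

In the worst case for collecting tag-H keys, every non-tag-H key comes out first.
There are 10 + 39 + 34 + 19 + 9 + 14 = 125 non-tag-H keys altogether.
After those, each further key must be tag-H, so 125 + 3 = 128 draws guarantee 3 tag-H keys.

128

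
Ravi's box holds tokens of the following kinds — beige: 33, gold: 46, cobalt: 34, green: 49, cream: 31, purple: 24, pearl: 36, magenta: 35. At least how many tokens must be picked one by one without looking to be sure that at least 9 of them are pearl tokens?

In the worst case for collecting pearl tokens, every non-pearl token comes out first.
There are 33 + 46 + 34 + 49 + 31 + 24 + 35 = 252 non-pearl tokens altogether.
After those, each further token must be pearl, so 252 + 9 = 261 draws guarantee 9 pearl tokens.

261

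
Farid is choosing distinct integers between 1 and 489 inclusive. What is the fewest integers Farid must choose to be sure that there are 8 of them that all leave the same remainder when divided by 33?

232

Pigeonhole: the 33 residue classes mod 33 are the pigeonholes.
With 231 integers one could put 7 in each residue class and have no class reach 8.
The 232nd integer pushes some class to 8, so 33·7 + 1 = 232.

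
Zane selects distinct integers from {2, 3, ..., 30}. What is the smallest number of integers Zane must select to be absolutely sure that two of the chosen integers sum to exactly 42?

Group the elements by complementary pair {x, 42−x}: {12,30}, {13,29}, {14,28}, …, giving 9 two-element pairs, the single value 21 (it cannot pair with itself since the integers are distinct), and 10 integers whose partner 42−x falls outside [2,30].
By pigeonhole, treating each of those 20 groups as a pigeonhole, one can pick one integer per group — 20 integers — with no two summing to 42.
The 21st integer lands in an occupied pair, forcing a sum of 42.

21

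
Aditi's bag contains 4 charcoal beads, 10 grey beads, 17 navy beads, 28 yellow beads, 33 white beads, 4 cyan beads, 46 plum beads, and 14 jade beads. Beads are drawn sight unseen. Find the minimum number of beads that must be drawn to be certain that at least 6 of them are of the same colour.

An adversary could hand out at most 5 beads per colour (charcoal, cyan run out sooner): 4 + 5 + 5 + 5 + 5 + 4 + 5 + 5 = 38 beads and still no colour has 6.
One more bead lands in a colour already at 5, so 39 draws are enough and 38 are not.

39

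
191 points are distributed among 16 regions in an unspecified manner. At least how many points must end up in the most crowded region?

12

The 16 regions are the holes and the 191 points are the pigeons.
If every region held at most 11 points, the total would be at most 16 × 11 = 176, which is less than 191.
So some region holds at least ⌈191/16⌉ = 12 points.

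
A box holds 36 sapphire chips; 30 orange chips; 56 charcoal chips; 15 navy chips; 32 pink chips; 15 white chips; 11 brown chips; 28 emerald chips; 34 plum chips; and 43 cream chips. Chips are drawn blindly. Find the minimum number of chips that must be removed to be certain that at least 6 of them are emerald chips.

278

In the worst case for collecting emerald chips, every non-emerald chip comes out first.
There are 36 + 30 + 56 + 15 + 32 + 15 + 11 + 34 + 43 = 272 non-emerald chips altogether.
After those, each further chip must be emerald, so 272 + 6 = 278 draws guarantee 6 emerald chips.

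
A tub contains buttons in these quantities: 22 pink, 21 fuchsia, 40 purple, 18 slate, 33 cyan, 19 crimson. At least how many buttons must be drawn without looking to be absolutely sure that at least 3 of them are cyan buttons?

In the worst case for collecting cyan buttons, every non-cyan button comes out first.
There are 22 + 21 + 40 + 18 + 19 = 120 non-cyan buttons altogether.
After those, each further button must be cyan, so 120 + 3 = 123 draws guarantee 3 cyan buttons.

123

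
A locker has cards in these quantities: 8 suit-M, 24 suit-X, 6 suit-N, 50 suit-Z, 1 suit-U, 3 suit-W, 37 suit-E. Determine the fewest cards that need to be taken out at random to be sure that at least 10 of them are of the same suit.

An adversary could hand out at most 9 cards per suit (4 suits run out sooner): 8 + 9 + 6 + 9 + 1 + 3 + 9 = 45 cards and still no suit has 10.
One more card lands in a suit already at 9, so 46 draws are enough and 45 are not.

46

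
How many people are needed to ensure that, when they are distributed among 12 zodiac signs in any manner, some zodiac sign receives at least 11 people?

121

With 120 people one could put exactly 10 in each of the 12 zodiac signs, and no zodiac sign would reach 11.
By the pigeonhole principle, one more person must land in a zodiac sign that already has 10, giving it 11.
So 12 × 10 + 1 = 121 people are required.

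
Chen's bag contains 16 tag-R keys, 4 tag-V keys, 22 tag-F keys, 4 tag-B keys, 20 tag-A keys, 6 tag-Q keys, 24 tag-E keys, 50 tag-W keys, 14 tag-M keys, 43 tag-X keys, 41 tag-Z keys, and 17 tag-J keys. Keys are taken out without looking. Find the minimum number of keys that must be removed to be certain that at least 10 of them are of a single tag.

Pigeonhole: put each drawn key into a box by tag. The largest draw with every box below 10 takes min(count, 9) from each tag; tags with fewer than 9 contribute all they have.
Σ min(cᵢ, 9) = 9 + 4 + 9 + 4 + 9 + 6 + 9 + 9 + 9 + 9 + 9 + 9 = 95.
Draw number 95 + 1 = 96 must push one box to 10.

96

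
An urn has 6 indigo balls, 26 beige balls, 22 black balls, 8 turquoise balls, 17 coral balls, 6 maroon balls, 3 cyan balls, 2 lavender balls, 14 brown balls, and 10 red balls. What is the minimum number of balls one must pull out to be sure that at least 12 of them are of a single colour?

80

An adversary could hand out at most 11 balls per colour (6 colours run out sooner): 6 + 11 + 11 + 8 + 11 + 6 + 3 + 2 + 11 + 10 = 79 balls and still no colour has 12.
By pigeonhole, one more ball lands in a colour already at 11, so 80 draws are enough and 79 are not.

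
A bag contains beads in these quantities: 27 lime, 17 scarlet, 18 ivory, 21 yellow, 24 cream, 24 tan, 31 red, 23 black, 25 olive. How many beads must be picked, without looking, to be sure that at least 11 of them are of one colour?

91

Put each drawn bead into a box by colour. The largest draw with every box below 11 takes min(count, 10) from each colour.
Σ min(cᵢ, 10) = 10 + 10 + 10 + 10 + 10 + 10 + 10 + 10 + 10 = 90.
Draw number 90 + 1 = 91 must push one box to 11.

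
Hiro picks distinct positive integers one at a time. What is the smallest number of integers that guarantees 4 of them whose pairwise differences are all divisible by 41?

Integers whose pairwise differences are multiples of 41 are exactly those sharing a remainder mod 41. By pigeonhole, the 41 residue classes mod 41 are the pigeonholes.
With 123 integers one could put 3 in each residue class and have no class reach 4.
The 124th integer pushes some class to 4, so 41·3 + 1 = 124.

124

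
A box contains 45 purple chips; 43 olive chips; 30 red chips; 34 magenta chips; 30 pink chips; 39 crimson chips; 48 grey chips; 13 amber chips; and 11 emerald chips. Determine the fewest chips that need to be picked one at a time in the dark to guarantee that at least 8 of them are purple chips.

256

In the worst case for collecting purple chips, every non-purple chip comes out first.
There are 43 + 30 + 34 + 30 + 39 + 48 + 13 + 11 = 248 non-purple chips altogether.
After those, each further chip must be purple, so 248 + 8 = 256 draws guarantee 8 purple chips.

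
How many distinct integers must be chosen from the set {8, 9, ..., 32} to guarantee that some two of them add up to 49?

18

A set avoiding the sum 49 can contain at most one of each pair {x, 49−x}, plus the 9 elements whose complement lies outside the range.
The integers 8, …, 24 (17 of them) are such a set: any two sum to at least 8+9 = 17 and at most 23+24 = 47 < 49.
By the pigeonhole principle, any 18th integer completes one of the 8 pairs, so 18 choices force a sum of 49.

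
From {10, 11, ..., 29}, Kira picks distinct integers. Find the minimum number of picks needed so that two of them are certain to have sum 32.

Two chosen integers sum to 32 exactly when both halves of some pair {x, 32−x} with 10 ≤ x ≤ 32−x ≤ 22 are chosen — 6 such pairs.
The remaining 8 elements (those with no distinct partner in range) can never complete a 32-sum, so the worst case takes all of them and one from each pair: 8 + 6 = 14.
By pigeonhole, the 15th integer has to be the second member of some pair, so 14 + 1 = 15.

15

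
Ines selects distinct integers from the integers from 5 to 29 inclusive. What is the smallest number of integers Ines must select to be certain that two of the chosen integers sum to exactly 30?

16

Two chosen integers sum to 30 exactly when both halves of some pair {x, 30−x} with 5 ≤ x ≤ 30−x ≤ 25 are chosen — 10 such pairs.
The remaining 5 elements (those with no distinct partner in range) can never complete a 30-sum, so the worst case takes all of them and one from each pair: 5 + 10 = 15.
Pigeonhole: the 16th integer has to be the second member of some pair, so 15 + 1 = 16.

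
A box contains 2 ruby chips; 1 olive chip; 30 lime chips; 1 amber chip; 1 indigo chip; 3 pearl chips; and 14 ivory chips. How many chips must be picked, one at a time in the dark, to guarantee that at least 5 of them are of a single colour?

An adversary could hand out at most 4 chips per colour (5 colours run out sooner): 2 + 1 + 4 + 1 + 1 + 3 + 4 = 16 chips and still no colour has 5.
Pigeonhole: one more chip lands in a colour already at 4, so 17 draws are enough and 16 are not.

17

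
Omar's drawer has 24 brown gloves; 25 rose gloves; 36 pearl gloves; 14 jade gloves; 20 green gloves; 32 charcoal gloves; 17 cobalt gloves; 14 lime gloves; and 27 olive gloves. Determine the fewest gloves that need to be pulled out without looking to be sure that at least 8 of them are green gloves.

197

In the worst case for collecting green gloves, every non-green glove comes out first.
There are 24 + 25 + 36 + 14 + 32 + 17 + 14 + 27 = 189 non-green gloves altogether.
After those, each further glove must be green, so 189 + 8 = 197 draws guarantee 8 green gloves.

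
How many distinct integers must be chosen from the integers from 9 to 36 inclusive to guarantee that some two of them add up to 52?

A set avoiding the sum 52 can contain at most one of each pair {x, 52−x}, plus the 8 elements whose complement lies outside the range or equal to its own complement.
The integers 9, …, 26 (18 of them) are such a set: any two sum to at least 9+10 = 19 and at most 25+26 = 51 < 52.
Pigeonhole: any 19th integer completes one of the 10 pairs, so 19 choices force a sum of 52.

19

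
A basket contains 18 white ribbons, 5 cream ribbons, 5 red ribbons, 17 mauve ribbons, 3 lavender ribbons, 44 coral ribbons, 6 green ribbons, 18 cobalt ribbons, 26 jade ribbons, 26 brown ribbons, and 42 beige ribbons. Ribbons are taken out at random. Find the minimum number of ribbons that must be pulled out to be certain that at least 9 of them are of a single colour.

An adversary could hand out at most 8 ribbons per colour (4 colours run out sooner): 8 + 5 + 5 + 8 + 3 + 8 + 6 + 8 + 8 + 8 + 8 = 75 ribbons and still no colour has 9.
By the pigeonhole principle, one more ribbon lands in a colour already at 8, so 76 draws are enough and 75 are not.

76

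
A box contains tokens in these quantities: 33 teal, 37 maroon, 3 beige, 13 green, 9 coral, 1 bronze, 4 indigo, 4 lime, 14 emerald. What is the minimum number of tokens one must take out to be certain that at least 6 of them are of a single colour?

38

By pigeonhole, put each drawn token into a box by colour. The largest draw with every box below 6 takes min(count, 5) from each colour; colours with fewer than 5 contribute all they have.
Σ min(cᵢ, 5) = 5 + 5 + 3 + 5 + 5 + 1 + 4 + 4 + 5 = 37.
Draw number 37 + 1 = 38 must push one box to 6.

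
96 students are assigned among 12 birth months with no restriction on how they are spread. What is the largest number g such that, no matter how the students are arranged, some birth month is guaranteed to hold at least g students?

8

By pigeonhole, the 12 birth months are the holes and the 96 students are the pigeons.
If every birth month held at most 7 students, the total would be at most 12 × 7 = 84, which is less than 96.
So some birth month holds at least ⌈96/12⌉ = 8 students.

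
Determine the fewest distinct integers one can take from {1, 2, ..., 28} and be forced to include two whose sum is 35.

18

Two chosen integers sum to 35 exactly when both halves of some pair {x, 35−x} with 7 ≤ x ≤ 35−x ≤ 28 are chosen — 11 such pairs.
The remaining 6 elements (those with no distinct partner in range) can never complete a 35-sum, so the worst case takes all of them and one from each pair: 6 + 11 = 17.
The 18th integer has to be the second member of some pair, so 17 + 1 = 18.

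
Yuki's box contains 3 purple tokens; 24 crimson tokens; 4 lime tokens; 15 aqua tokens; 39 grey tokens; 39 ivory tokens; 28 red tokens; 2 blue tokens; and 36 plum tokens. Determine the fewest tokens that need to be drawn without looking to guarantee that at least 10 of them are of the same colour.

Put each drawn token into a box by colour. The largest draw with every box below 10 takes min(count, 9) from each colour; colours with fewer than 9 contribute all they have.
Σ min(cᵢ, 9) = 3 + 9 + 4 + 9 + 9 + 9 + 9 + 2 + 9 = 63.
Draw number 63 + 1 = 64 must push one box to 10.

64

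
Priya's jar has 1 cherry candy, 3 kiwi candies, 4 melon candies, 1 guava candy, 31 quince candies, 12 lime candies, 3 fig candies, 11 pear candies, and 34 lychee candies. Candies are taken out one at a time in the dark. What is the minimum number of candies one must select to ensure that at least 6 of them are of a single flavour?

33

An adversary could hand out at most 5 candies per flavour (5 flavours run out sooner): 1 + 3 + 4 + 1 + 5 + 5 + 3 + 5 + 5 = 32 candies and still no flavour has 6.
One more candy lands in a flavour already at 5, so 33 draws are enough and 32 are not.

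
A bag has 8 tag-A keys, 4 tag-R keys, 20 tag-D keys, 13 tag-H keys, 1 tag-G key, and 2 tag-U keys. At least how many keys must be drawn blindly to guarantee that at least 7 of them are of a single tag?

Pigeonhole: the 6 tags are the holes; the keys drawn are the pigeons.
To avoid 7 of any one tag, the worst case takes at most 6 of each tag, or every key of a tag that has fewer than 6.
That gives 6 + 4 + 6 + 6 + 1 + 2 = 25 keys with no tag reaching 7.
The next key forces some tag to 7, so 25 + 1 = 26.

26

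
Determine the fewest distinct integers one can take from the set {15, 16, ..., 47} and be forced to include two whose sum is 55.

21

A set avoiding the sum 55 can contain at most one of each pair {x, 55−x}, plus the 7 elements whose complement lies outside the range.
The integers 28, …, 47 (20 of them) are such a set: any two sum to at least 28+29 = 57 > 55.
Any 21st integer completes one of the 13 pairs, so 21 choices force a sum of 55.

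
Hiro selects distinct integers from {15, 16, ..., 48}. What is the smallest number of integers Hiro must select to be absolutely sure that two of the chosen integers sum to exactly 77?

Two chosen integers sum to 77 exactly when both halves of some pair {x, 77−x} with 29 ≤ x ≤ 77−x ≤ 48 are chosen — 10 such pairs.
The remaining 14 elements (those with no distinct partner in range) can never complete a 77-sum, so the worst case takes all of them and one from each pair: 14 + 10 = 24.
By the pigeonhole principle, the 25th integer has to be the second member of some pair, so 24 + 1 = 25.

25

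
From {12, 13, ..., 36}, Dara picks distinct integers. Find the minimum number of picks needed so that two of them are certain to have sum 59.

19

Two chosen integers sum to 59 exactly when both halves of some pair {x, 59−x} with 23 ≤ x ≤ 59−x ≤ 36 are chosen — 7 such pairs.
The remaining 11 elements (those with no distinct partner in range) can never complete a 59-sum, so the worst case takes all of them and one from each pair: 11 + 7 = 18.
The 19th integer has to be the second member of some pair, so 18 + 1 = 19.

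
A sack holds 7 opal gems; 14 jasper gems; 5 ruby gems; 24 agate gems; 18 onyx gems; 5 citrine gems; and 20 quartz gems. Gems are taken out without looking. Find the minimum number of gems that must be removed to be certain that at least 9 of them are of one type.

The 7 types are the holes; the gems drawn are the pigeons.
To avoid 9 of any one type, the worst case takes at most 8 of each type, or every gem of a type that has fewer than 8.
That gives 7 + 8 + 5 + 8 + 8 + 5 + 8 = 49 gems with no type reaching 9.
The next gem forces some type to 9, so 49 + 1 = 50.

50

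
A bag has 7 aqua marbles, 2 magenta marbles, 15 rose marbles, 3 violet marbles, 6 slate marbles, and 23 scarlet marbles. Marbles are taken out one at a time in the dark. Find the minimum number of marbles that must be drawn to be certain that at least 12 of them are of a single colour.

41

An adversary could hand out at most 11 marbles per colour (4 colours run out sooner): 7 + 2 + 11 + 3 + 6 + 11 = 40 marbles and still no colour has 12.
By the pigeonhole principle, one more marble lands in a colour already at 11, so 41 draws are enough and 40 are not.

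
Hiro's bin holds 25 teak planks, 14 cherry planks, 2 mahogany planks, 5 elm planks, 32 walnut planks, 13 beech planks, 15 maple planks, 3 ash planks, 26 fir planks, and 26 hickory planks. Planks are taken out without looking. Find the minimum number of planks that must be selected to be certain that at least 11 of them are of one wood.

81

Put each drawn plank into a box by wood. The largest draw with every box below 11 takes min(count, 10) from each wood; woods with fewer than 10 contribute all they have.
Σ min(cᵢ, 10) = 10 + 10 + 2 + 5 + 10 + 10 + 10 + 3 + 10 + 10 = 80.
Draw number 80 + 1 = 81 must push one box to 11.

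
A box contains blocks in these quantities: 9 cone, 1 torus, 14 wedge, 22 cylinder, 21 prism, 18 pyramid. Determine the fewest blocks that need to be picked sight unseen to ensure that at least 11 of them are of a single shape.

Put each drawn block into a box by shape. The largest draw with every box below 11 takes min(count, 10) from each shape; shapes with fewer than 10 contribute all they have.
Σ min(cᵢ, 10) = 9 + 1 + 10 + 10 + 10 + 10 = 50.
Draw number 50 + 1 = 51 must push one box to 11.

51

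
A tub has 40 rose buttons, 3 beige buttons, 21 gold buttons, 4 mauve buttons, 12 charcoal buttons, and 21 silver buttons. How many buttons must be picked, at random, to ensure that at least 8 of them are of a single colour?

36

Put each drawn button into a box by colour. The largest draw with every box below 8 takes min(count, 7) from each colour; colours with fewer than 7 contribute all they have.
Σ min(cᵢ, 7) = 7 + 3 + 7 + 4 + 7 + 7 = 35.
Draw number 35 + 1 = 36 must push one box to 8.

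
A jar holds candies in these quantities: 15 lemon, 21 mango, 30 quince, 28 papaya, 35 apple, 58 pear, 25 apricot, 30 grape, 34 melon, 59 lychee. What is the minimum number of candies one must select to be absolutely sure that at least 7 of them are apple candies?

In the worst case for collecting apple candies, every non-apple candy comes out first.
There are 15 + 21 + 30 + 28 + 58 + 25 + 30 + 34 + 59 = 300 non-apple candies altogether.
After those, each further candy must be apple, so 300 + 7 = 307 draws guarantee 7 apple candies.

307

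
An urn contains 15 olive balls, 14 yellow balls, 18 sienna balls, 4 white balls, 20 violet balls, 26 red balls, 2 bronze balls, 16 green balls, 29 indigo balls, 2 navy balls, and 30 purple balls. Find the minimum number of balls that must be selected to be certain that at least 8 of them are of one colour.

An adversary could hand out at most 7 balls per colour (white, bronze, navy run out sooner): 7 + 7 + 7 + 4 + 7 + 7 + 2 + 7 + 7 + 2 + 7 = 64 balls and still no colour has 8.
By the pigeonhole principle, one more ball lands in a colour already at 7, so 65 draws are enough and 64 are not.

65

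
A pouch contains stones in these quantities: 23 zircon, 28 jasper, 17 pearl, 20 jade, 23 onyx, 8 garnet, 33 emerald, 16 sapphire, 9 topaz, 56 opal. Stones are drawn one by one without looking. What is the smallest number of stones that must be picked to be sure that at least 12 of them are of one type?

106

By the pigeonhole principle, put each drawn stone into a box by type. The largest draw with every box below 12 takes min(count, 11) from each type; types with fewer than 11 contribute all they have.
Σ min(cᵢ, 11) = 11 + 11 + 11 + 11 + 11 + 8 + 11 + 11 + 9 + 11 = 105.
Draw number 105 + 1 = 106 must push one box to 12.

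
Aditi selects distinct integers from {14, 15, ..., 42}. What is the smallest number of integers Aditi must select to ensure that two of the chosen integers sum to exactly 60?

18

Group the elements by complementary pair {x, 60−x}: {18,42}, {19,41}, {20,40}, …, giving 12 two-element pairs, the single value 30 (it cannot pair with itself since the integers are distinct), and 4 integers whose partner 60−x falls outside [14,42].
By pigeonhole, treating each of those 17 groups as a pigeonhole, one can pick one integer per group — 17 integers — with no two summing to 60.
The 18th integer lands in an occupied pair, forcing a sum of 60.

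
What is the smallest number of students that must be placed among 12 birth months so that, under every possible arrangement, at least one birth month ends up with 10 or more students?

109

With 108 students one could put exactly 9 in each of the 12 birth months, and no birth month would reach 10.
By the pigeonhole principle, one more student must land in a birth month that already has 9, giving it 10.
So 12 × 9 + 1 = 109 students are required.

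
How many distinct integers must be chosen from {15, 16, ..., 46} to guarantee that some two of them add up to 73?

23

A set avoiding the sum 73 can contain at most one of each pair {x, 73−x}, plus the 12 elements whose complement lies outside the range.
The integers 15, …, 36 (22 of them) are such a set: any two sum to at least 15+16 = 31 and at most 35+36 = 71 < 73.
Any 23rd integer completes one of the 10 pairs, so 23 choices force a sum of 73.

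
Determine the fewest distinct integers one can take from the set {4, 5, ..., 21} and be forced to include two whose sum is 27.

11

A set avoiding the sum 27 can contain at most one of each pair {x, 27−x}, plus the 2 elements whose complement lies outside the range.
The integers 4, …, 13 (10 of them) are such a set: any two sum to at least 4+5 = 9 and at most 12+13 = 25 < 27.
Any 11th integer completes one of the 8 pairs, so 11 choices force a sum of 27.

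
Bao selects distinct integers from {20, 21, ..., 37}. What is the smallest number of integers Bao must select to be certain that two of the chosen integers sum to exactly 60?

12

Group the elements by complementary pair {x, 60−x}: {23,37}, {24,36}, {25,35}, …, giving 7 two-element pairs; the single value 30 (it cannot pair with itself since the integers are distinct); and 3 integers whose partner 60−x falls outside [20,37].
Treating each of those 11 groups as a pigeonhole, one can pick one integer per group — 11 integers — with no two summing to 60.
The 12th integer lands in an occupied pair, forcing a sum of 60.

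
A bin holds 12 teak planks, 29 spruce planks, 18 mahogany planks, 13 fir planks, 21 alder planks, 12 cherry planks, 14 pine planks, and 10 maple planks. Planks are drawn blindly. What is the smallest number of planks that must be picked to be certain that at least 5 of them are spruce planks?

105

In the worst case for collecting spruce planks, every non-spruce plank comes out first.
There are 12 + 18 + 13 + 21 + 12 + 14 + 10 = 100 non-spruce planks altogether.
After those, each further plank must be spruce, so 100 + 5 = 105 draws guarantee 5 spruce planks.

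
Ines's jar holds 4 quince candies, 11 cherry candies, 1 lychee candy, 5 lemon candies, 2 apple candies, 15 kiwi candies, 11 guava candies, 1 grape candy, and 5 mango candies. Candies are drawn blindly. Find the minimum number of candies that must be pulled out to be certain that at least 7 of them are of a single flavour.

An adversary could hand out at most 6 candies per flavour (6 flavours run out sooner): 4 + 6 + 1 + 5 + 2 + 6 + 6 + 1 + 5 = 36 candies and still no flavour has 7.
By the pigeonhole principle, one more candy lands in a flavour already at 6, so 37 draws are enough and 36 are not.

37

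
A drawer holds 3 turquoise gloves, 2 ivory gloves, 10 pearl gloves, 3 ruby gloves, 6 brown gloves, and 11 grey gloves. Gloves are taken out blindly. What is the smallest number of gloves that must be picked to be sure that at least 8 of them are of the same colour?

29

An adversary could hand out at most 7 gloves per colour (4 colours run out sooner): 3 + 2 + 7 + 3 + 6 + 7 = 28 gloves and still no colour has 8.
By the pigeonhole principle, one more glove lands in a colour already at 7, so 29 draws are enough and 28 are not.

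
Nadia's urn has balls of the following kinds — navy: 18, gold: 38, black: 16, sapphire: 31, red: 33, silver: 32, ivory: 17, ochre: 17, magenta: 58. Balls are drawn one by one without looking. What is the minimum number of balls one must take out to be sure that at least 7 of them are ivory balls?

250

In the worst case for collecting ivory balls, every non-ivory ball comes out first.
There are 18 + 38 + 16 + 31 + 33 + 32 + 17 + 58 = 243 non-ivory balls altogether.
After those, each further ball must be ivory, so 243 + 7 = 250 draws guarantee 7 ivory balls.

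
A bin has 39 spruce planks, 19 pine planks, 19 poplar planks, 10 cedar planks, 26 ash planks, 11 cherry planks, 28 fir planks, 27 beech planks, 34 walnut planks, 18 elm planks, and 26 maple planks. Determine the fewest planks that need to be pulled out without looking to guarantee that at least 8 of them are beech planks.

In the worst case for collecting beech planks, every non-beech plank comes out first.
There are 39 + 19 + 19 + 10 + 26 + 11 + 28 + 34 + 18 + 26 = 230 non-beech planks altogether.
After those, each further plank must be beech, so 230 + 8 = 238 draws guarantee 8 beech planks.

238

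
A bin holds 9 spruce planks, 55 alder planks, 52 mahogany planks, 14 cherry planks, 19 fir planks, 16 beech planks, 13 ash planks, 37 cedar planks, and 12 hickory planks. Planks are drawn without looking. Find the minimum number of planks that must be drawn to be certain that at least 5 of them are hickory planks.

220

In the worst case for collecting hickory planks, every non-hickory plank comes out first.
There are 9 + 55 + 52 + 14 + 19 + 16 + 13 + 37 = 215 non-hickory planks altogether.
After those, each further plank must be hickory, so 215 + 5 = 220 draws guarantee 5 hickory planks.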